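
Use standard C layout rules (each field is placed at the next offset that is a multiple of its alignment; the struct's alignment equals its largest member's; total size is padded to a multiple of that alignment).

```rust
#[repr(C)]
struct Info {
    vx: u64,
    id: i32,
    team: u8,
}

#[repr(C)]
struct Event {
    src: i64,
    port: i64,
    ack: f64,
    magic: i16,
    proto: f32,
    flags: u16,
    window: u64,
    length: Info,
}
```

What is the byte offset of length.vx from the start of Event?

48

Info: vx at 0 (size 8, align 8) → ends 8; id at 8 (size 4, align 4) → ends 12; team at 12 (size 1, align 1) → ends 13; tail pad 3 to reach multiple of 8; total 16 bytes, alignment 8
src at 0 (size 8, align 8) → ends 8
port at 8 (size 8, align 8) → ends 16
ack at 16 (size 8, align 8) → ends 24
magic at 24 (size 2, align 2) → ends 26
pad 2 to align 4 for proto
proto at 28 (size 4, align 4) → ends 32
flags at 32 (size 2, align 2) → ends 34
pad 6 to align 8 for window
window at 40 (size 8, align 8) → ends 48
length at 48 (size 16, align 8) → ends 64
within Info: vx at 0
48 + 0 = 48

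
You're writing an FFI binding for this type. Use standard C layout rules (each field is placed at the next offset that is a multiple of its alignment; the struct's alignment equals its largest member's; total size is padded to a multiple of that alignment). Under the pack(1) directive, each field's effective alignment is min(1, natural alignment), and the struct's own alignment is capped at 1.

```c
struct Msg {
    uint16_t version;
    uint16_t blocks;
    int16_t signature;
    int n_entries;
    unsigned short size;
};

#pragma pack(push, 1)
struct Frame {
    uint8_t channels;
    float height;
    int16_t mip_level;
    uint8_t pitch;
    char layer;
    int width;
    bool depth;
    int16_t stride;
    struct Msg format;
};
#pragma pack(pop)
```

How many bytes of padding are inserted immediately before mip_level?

0

Msg: @0: version [2B, align 2] → 2; @2: blocks [2B, align 2] → 4; @4: signature [2B, align 2] → 6; +2 pad (align 4); @8: n_entries [4B, align 4] → 12; @12: size [2B, align 2] → 14; +2 tail pad (align 4); size 16, align 4
@0: channels [1B, align 1] → 1
@1: height [4B, align 1] → 5
@5: mip_level [2B, align 1] → 7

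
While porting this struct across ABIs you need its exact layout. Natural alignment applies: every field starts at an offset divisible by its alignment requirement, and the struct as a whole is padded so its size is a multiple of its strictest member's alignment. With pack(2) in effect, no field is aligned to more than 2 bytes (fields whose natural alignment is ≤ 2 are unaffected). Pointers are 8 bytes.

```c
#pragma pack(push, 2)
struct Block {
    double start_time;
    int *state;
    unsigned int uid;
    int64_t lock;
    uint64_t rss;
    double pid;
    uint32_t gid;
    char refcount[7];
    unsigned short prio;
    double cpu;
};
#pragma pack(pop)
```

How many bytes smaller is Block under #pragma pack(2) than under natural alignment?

natural layout:
  0..8  start_time  (8B, 8-aligned)
  8..16  state  (8B, 8-aligned)
  16..20  uid  (4B, 4-aligned)
  20..24  -- padding (4B)
  24..32  lock  (8B, 8-aligned)
  32..40  rss  (8B, 8-aligned)
  40..48  pid  (8B, 8-aligned)
  48..52  gid  (4B, 4-aligned)
  52..59  refcount  (7B, 1-aligned)
  59..60  -- padding (1B)
  60..62  prio  (2B, 2-aligned)
  62..64  -- padding (2B)
  64..72  cpu  (8B, 8-aligned)
  sizeof = 72, alignof = 8
packed(2) layout:
  0..8  start_time  (8B, 2-aligned)
  8..16  state  (8B, 2-aligned)
  16..20  uid  (4B, 2-aligned)
  20..28  lock  (8B, 2-aligned)
  28..36  rss  (8B, 2-aligned)
  36..44  pid  (8B, 2-aligned)
  44..48  gid  (4B, 2-aligned)
  48..55  refcount  (7B, 1-aligned)
  55..56  -- padding (1B)
  56..58  prio  (2B, 2-aligned)
  58..66  cpu  (8B, 2-aligned)
  sizeof = 66, alignof = 2
72 − 66 = 6

6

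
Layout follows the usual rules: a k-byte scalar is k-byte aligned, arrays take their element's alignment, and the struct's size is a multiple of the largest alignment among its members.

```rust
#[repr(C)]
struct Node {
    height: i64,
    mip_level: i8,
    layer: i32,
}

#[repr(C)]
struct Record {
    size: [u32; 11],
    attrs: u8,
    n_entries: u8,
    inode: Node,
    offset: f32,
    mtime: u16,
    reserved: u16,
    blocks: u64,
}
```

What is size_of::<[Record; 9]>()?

720

Node: @0: height [8B, align 8] → 8; @8: mip_level [1B, align 1] → 9; +3 pad (align 4); @12: layer [4B, align 4] → 16; size 16, align 8
@0: size [44B, align 4] → 44
@44: attrs [1B, align 1] → 45
@45: n_entries [1B, align 1] → 46
+2 pad (align 8)
@48: inode [16B, align 8] → 64
@64: offset [4B, align 4] → 68
@68: mtime [2B, align 2] → 70
@70: reserved [2B, align 2] → 72
@72: blocks [8B, align 8] → 80
size 80, align 8
array of 9: 9 × 80 = 720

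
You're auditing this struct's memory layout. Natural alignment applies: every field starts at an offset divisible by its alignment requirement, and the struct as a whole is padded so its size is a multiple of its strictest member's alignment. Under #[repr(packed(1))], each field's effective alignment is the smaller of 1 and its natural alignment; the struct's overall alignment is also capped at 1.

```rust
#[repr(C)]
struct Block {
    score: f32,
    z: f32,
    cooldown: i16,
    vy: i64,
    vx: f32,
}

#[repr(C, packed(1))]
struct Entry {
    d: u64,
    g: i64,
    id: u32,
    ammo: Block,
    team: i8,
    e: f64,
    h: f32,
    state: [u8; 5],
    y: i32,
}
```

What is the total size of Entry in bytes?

74 bytes

Block: 0..4  score  (4B, 4-aligned); 4..8  z  (4B, 4-aligned); 8..10  cooldown  (2B, 2-aligned); 10..16  -- padding (6B); 16..24  vy  (8B, 8-aligned); 24..28  vx  (4B, 4-aligned); 28..32  -- tail padding (4B); sizeof = 32, alignof = 8
0..8  d  (8B, 1-aligned)
8..16  g  (8B, 1-aligned)
16..20  id  (4B, 1-aligned)
20..52  ammo  (32B, 1-aligned)
52..53  team  (1B, 1-aligned)
53..61  e  (8B, 1-aligned)
61..65  h  (4B, 1-aligned)
65..70  state  (5B, 1-aligned)
70..74  y  (4B, 1-aligned)
sizeof = 74, alignof = 1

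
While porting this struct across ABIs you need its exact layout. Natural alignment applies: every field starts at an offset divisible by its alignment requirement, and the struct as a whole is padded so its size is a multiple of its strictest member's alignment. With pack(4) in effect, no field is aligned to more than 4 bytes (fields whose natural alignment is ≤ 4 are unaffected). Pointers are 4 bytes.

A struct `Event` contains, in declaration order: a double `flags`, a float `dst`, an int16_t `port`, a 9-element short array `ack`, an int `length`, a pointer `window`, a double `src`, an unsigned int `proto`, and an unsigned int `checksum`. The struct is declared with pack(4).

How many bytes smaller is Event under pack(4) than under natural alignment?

natural layout:
  0..8  flags  (8B, 8-aligned)
  8..12  dst  (4B, 4-aligned)
  12..14  port  (2B, 2-aligned)
  14..32  ack  (18B, 2-aligned)
  32..36  length  (4B, 4-aligned)
  36..40  window  (4B, 4-aligned)
  40..48  src  (8B, 8-aligned)
  48..52  proto  (4B, 4-aligned)
  52..56  checksum  (4B, 4-aligned)
  sizeof = 56, alignof = 8
packed(4) layout:
  0..8  flags  (8B, 4-aligned)
  8..12  dst  (4B, 4-aligned)
  12..14  port  (2B, 2-aligned)
  14..32  ack  (18B, 2-aligned)
  32..36  length  (4B, 4-aligned)
  36..40  window  (4B, 4-aligned)
  40..48  src  (8B, 4-aligned)
  48..52  proto  (4B, 4-aligned)
  52..56  checksum  (4B, 4-aligned)
  sizeof = 56, alignof = 4
56 − 56 = 0

0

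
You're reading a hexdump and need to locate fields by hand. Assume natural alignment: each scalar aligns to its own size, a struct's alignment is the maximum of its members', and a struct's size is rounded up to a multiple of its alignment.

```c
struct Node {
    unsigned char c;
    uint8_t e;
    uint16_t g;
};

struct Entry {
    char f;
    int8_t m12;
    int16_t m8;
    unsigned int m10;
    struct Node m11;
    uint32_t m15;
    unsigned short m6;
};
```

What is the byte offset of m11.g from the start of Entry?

10

Node: @0: c [1B, align 1] → 1; @1: e [1B, align 1] → 2; @2: g [2B, align 2] → 4; size 4, align 2
@0: f [1B, align 1] → 1
@1: m12 [1B, align 1] → 2
@2: m8 [2B, align 2] → 4
@4: m10 [4B, align 4] → 8
@8: m11 [4B, align 2] → 12
within Node: g at 2
8 + 2 = 10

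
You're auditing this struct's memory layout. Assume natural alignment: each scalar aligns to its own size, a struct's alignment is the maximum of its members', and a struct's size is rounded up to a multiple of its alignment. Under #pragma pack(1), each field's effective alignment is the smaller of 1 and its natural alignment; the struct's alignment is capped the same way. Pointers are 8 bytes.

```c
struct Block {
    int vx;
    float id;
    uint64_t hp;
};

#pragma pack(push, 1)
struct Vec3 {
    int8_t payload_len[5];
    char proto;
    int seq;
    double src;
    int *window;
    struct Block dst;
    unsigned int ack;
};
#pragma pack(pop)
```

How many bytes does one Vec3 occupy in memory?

46

Block: vx at 0 (size 4, align 4) → ends 4; id at 4 (size 4, align 4) → ends 8; hp at 8 (size 8, align 8) → ends 16; total 16 bytes, alignment 8
payload_len at 0 (size 5, align 1) → ends 5
proto at 5 (size 1, align 1) → ends 6
seq at 6 (size 4, align 1) → ends 10
src at 10 (size 8, align 1) → ends 18
window at 18 (size 8, align 1) → ends 26
dst at 26 (size 16, align 1) → ends 42
ack at 42 (size 4, align 1) → ends 46
total 46 bytes, alignment 1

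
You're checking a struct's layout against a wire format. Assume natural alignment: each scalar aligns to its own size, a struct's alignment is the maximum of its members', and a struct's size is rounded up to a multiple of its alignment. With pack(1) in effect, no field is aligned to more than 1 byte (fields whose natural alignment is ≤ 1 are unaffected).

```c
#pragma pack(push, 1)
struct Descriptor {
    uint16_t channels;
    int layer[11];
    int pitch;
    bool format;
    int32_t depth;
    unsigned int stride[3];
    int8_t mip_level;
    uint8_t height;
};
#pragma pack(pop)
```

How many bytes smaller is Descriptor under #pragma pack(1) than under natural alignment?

7

natural layout:
  0..2  channels  (2B, 2-aligned)
  2..4  -- padding (2B)
  4..48  layer  (44B, 4-aligned)
  48..52  pitch  (4B, 4-aligned)
  52..53  format  (1B, 1-aligned)
  53..56  -- padding (3B)
  56..60  depth  (4B, 4-aligned)
  60..72  stride  (12B, 4-aligned)
  72..73  mip_level  (1B, 1-aligned)
  73..74  height  (1B, 1-aligned)
  74..76  -- tail padding (2B)
  sizeof = 76, alignof = 4
packed(1) layout:
  0..2  channels  (2B, 1-aligned)
  2..46  layer  (44B, 1-aligned)
  46..50  pitch  (4B, 1-aligned)
  50..51  format  (1B, 1-aligned)
  51..55  depth  (4B, 1-aligned)
  55..67  stride  (12B, 1-aligned)
  67..68  mip_level  (1B, 1-aligned)
  68..69  height  (1B, 1-aligned)
  sizeof = 69, alignof = 1
76 − 69 = 7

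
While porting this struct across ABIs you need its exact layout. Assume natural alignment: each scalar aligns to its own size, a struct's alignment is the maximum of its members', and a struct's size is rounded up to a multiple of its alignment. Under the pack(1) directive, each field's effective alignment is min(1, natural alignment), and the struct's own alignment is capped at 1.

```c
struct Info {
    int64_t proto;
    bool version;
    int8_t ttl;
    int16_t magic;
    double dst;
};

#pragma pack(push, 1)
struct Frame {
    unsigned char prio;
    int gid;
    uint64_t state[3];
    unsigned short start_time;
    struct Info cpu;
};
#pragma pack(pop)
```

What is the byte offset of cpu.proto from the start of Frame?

Info: 0..8  proto  (8B, 8-aligned); 8..9  version  (1B, 1-aligned); 9..10  ttl  (1B, 1-aligned); 10..12  magic  (2B, 2-aligned); 12..16  -- padding (4B); 16..24  dst  (8B, 8-aligned); sizeof = 24, alignof = 8
0..1  prio  (1B, 1-aligned)
1..5  gid  (4B, 1-aligned)
5..29  state  (24B, 1-aligned)
29..31  start_time  (2B, 1-aligned)
31..55  cpu  (24B, 1-aligned)
within Info: proto at 0
31 + 0 = 31

31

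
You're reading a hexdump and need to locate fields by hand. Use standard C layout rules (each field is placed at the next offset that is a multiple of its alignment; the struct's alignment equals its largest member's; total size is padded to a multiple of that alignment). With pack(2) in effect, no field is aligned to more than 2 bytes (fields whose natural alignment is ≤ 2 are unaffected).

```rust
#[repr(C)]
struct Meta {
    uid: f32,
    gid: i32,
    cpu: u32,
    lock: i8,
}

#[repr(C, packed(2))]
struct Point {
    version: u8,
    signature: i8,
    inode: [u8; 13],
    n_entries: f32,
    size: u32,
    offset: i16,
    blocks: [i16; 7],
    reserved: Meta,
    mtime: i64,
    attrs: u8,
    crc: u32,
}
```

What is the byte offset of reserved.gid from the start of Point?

44

Meta: uid at 0 (size 4, align 4) → ends 4; gid at 4 (size 4, align 4) → ends 8; cpu at 8 (size 4, align 4) → ends 12; lock at 12 (size 1, align 1) → ends 13; tail pad 3 to reach multiple of 4; total 16 bytes, alignment 4
version at 0 (size 1, align 1) → ends 1
signature at 1 (size 1, align 1) → ends 2
inode at 2 (size 13, align 1) → ends 15
pad 1 to align 2 for n_entries
n_entries at 16 (size 4, align 2) → ends 20
size at 20 (size 4, align 2) → ends 24
offset at 24 (size 2, align 2) → ends 26
blocks at 26 (size 14, align 2) → ends 40
reserved at 40 (size 16, align 2) → ends 56
within Meta: gid at 4
40 + 4 = 44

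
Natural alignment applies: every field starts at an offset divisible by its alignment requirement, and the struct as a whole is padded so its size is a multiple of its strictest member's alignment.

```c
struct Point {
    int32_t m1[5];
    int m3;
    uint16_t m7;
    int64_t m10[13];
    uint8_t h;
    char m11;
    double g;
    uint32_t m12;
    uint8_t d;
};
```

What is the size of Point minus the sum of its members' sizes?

15

0..20  m1  (20B, 4-aligned)
20..24  m3  (4B, 4-aligned)
24..26  m7  (2B, 2-aligned)
26..32  -- padding (6B)
32..136  m10  (104B, 8-aligned)
136..137  h  (1B, 1-aligned)
137..138  m11  (1B, 1-aligned)
138..144  -- padding (6B)
144..152  g  (8B, 8-aligned)
152..156  m12  (4B, 4-aligned)
156..157  d  (1B, 1-aligned)
157..160  -- tail padding (3B)
sizeof = 160, alignof = 8
data bytes 145, size 160 → padding 15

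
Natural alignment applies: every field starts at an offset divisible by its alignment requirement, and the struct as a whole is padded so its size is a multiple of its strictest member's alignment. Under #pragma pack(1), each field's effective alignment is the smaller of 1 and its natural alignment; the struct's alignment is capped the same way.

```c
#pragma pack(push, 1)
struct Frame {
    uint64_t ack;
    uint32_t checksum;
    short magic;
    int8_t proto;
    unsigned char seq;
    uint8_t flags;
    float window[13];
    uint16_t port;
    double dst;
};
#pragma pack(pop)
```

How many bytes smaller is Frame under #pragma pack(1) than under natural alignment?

natural layout:
  ack at 0 (size 8, align 8) → ends 8
  checksum at 8 (size 4, align 4) → ends 12
  magic at 12 (size 2, align 2) → ends 14
  proto at 14 (size 1, align 1) → ends 15
  seq at 15 (size 1, align 1) → ends 16
  flags at 16 (size 1, align 1) → ends 17
  pad 3 to align 4 for window
  window at 20 (size 52, align 4) → ends 72
  port at 72 (size 2, align 2) → ends 74
  pad 6 to align 8 for dst
  dst at 80 (size 8, align 8) → ends 88
  total 88 bytes, alignment 8
packed(1) layout:
  ack at 0 (size 8, align 1) → ends 8
  checksum at 8 (size 4, align 1) → ends 12
  magic at 12 (size 2, align 1) → ends 14
  proto at 14 (size 1, align 1) → ends 15
  seq at 15 (size 1, align 1) → ends 16
  flags at 16 (size 1, align 1) → ends 17
  window at 17 (size 52, align 1) → ends 69
  port at 69 (size 2, align 1) → ends 71
  dst at 71 (size 8, align 1) → ends 79
  total 79 bytes, alignment 1
88 − 79 = 9

9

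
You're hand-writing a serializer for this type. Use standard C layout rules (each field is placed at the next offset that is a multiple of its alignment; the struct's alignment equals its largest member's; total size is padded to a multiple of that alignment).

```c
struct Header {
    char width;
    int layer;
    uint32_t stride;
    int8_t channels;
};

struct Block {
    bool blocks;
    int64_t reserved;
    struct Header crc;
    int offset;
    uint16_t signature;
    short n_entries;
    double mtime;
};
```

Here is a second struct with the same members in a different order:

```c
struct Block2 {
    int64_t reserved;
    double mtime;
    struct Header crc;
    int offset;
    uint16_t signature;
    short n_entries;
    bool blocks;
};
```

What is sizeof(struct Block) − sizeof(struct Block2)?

0

Header: @0: width [1B, align 1] → 1; +3 pad (align 4); @4: layer [4B, align 4] → 8; @8: stride [4B, align 4] → 12; @12: channels [1B, align 1] → 13; +3 tail pad (align 4); size 16, align 4
@0: blocks [1B, align 1] → 1
+7 pad (align 8)
@8: reserved [8B, align 8] → 16
@16: crc [16B, align 4] → 32
@32: offset [4B, align 4] → 36
@36: signature [2B, align 2] → 38
@38: n_entries [2B, align 2] → 40
@40: mtime [8B, align 8] → 48
size 48, align 8
— Block2 —
@0: reserved [8B, align 8] → 8
@8: mtime [8B, align 8] → 16
@16: crc [16B, align 4] → 32
@32: offset [4B, align 4] → 36
@36: signature [2B, align 2] → 38
@38: n_entries [2B, align 2] → 40
@40: blocks [1B, align 1] → 41
+7 tail pad (align 8)
size 48, align 8
48 − 48 = 0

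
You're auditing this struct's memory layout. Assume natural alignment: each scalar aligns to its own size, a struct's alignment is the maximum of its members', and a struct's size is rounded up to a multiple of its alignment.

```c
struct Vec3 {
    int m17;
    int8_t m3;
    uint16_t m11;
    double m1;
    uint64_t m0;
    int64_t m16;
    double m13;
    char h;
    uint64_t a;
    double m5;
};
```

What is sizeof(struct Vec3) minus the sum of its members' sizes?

m17 at 0 (size 4, align 4) → ends 4
m3 at 4 (size 1, align 1) → ends 5
pad 1 to align 2 for m11
m11 at 6 (size 2, align 2) → ends 8
m1 at 8 (size 8, align 8) → ends 16
m0 at 16 (size 8, align 8) → ends 24
m16 at 24 (size 8, align 8) → ends 32
m13 at 32 (size 8, align 8) → ends 40
h at 40 (size 1, align 1) → ends 41
pad 7 to align 8 for a
a at 48 (size 8, align 8) → ends 56
m5 at 56 (size 8, align 8) → ends 64
total 64 bytes, alignment 8
data bytes 56, size 64 → padding 8

8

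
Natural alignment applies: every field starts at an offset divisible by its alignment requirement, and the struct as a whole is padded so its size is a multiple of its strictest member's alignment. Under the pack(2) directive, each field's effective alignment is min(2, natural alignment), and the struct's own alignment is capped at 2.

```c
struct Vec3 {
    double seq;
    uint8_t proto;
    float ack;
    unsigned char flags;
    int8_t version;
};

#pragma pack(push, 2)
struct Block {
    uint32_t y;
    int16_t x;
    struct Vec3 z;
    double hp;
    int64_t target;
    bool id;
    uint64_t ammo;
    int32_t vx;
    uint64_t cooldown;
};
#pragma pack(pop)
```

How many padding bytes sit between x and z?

0

Vec3: seq at 0 (size 8, align 8) → ends 8; proto at 8 (size 1, align 1) → ends 9; pad 3 to align 4 for ack; ack at 12 (size 4, align 4) → ends 16; flags at 16 (size 1, align 1) → ends 17; version at 17 (size 1, align 1) → ends 18; tail pad 6 to reach multiple of 8; total 24 bytes, alignment 8
y at 0 (size 4, align 2) → ends 4
x at 4 (size 2, align 2) → ends 6
z at 6 (size 24, align 2) → ends 30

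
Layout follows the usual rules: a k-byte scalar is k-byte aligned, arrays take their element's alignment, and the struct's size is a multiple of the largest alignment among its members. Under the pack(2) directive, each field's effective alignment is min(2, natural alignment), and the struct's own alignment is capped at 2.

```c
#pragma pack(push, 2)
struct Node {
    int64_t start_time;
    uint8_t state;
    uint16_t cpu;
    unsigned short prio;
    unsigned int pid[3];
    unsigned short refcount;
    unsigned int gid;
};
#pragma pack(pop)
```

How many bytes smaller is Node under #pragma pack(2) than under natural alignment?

8

natural layout:
  @0: start_time [8B, align 8] → 8
  @8: state [1B, align 1] → 9
  +1 pad (align 2)
  @10: cpu [2B, align 2] → 12
  @12: prio [2B, align 2] → 14
  +2 pad (align 4)
  @16: pid [12B, align 4] → 28
  @28: refcount [2B, align 2] → 30
  +2 pad (align 4)
  @32: gid [4B, align 4] → 36
  +4 tail pad (align 8)
  size 40, align 8
packed(2) layout:
  @0: start_time [8B, align 2] → 8
  @8: state [1B, align 1] → 9
  +1 pad (align 2)
  @10: cpu [2B, align 2] → 12
  @12: prio [2B, align 2] → 14
  @14: pid [12B, align 2] → 26
  @26: refcount [2B, align 2] → 28
  @28: gid [4B, align 2] → 32
  size 32, align 2
40 − 32 = 8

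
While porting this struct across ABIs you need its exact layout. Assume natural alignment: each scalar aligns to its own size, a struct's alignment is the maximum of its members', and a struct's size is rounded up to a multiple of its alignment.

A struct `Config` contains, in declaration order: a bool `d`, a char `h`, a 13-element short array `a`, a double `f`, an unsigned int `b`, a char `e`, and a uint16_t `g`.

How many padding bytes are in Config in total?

5

d at 0 (size 1, align 1) → ends 1
h at 1 (size 1, align 1) → ends 2
a at 2 (size 26, align 2) → ends 28
pad 4 to align 8 for f
f at 32 (size 8, align 8) → ends 40
b at 40 (size 4, align 4) → ends 44
e at 44 (size 1, align 1) → ends 45
pad 1 to align 2 for g
g at 46 (size 2, align 2) → ends 48
total 48 bytes, alignment 8
data bytes 43, size 48 → padding 5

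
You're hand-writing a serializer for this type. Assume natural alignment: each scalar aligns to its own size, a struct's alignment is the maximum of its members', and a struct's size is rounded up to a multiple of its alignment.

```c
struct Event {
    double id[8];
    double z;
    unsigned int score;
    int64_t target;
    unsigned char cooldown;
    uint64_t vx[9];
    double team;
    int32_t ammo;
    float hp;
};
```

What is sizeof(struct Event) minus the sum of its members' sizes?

11

0..64  id  (64B, 8-aligned)
64..72  z  (8B, 8-aligned)
72..76  score  (4B, 4-aligned)
76..80  -- padding (4B)
80..88  target  (8B, 8-aligned)
88..89  cooldown  (1B, 1-aligned)
89..96  -- padding (7B)
96..168  vx  (72B, 8-aligned)
168..176  team  (8B, 8-aligned)
176..180  ammo  (4B, 4-aligned)
180..184  hp  (4B, 4-aligned)
sizeof = 184, alignof = 8
data bytes 173, size 184 → padding 11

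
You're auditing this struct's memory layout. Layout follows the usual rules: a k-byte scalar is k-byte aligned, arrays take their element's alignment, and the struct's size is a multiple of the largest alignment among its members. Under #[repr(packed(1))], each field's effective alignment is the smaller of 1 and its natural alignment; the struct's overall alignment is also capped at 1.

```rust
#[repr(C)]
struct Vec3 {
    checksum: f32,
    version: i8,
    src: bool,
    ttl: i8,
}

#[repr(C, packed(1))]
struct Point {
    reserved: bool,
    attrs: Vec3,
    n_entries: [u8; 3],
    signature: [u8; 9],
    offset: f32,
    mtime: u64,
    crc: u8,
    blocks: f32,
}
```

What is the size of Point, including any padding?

Vec3: 0..4  checksum  (4B, 4-aligned); 4..5  version  (1B, 1-aligned); 5..6  src  (1B, 1-aligned); 6..7  ttl  (1B, 1-aligned); 7..8  -- tail padding (1B); sizeof = 8, alignof = 4
0..1  reserved  (1B, 1-aligned)
1..9  attrs  (8B, 1-aligned)
9..12  n_entries  (3B, 1-aligned)
12..21  signature  (9B, 1-aligned)
21..25  offset  (4B, 1-aligned)
25..33  mtime  (8B, 1-aligned)
33..34  crc  (1B, 1-aligned)
34..38  blocks  (4B, 1-aligned)
sizeof = 38, alignof = 1

38 bytes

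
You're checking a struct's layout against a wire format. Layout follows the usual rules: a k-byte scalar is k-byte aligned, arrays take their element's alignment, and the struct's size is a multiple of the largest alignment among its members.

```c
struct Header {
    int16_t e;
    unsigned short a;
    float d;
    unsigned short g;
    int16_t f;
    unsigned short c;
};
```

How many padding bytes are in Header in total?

2

@0: e [2B, align 2] → 2
@2: a [2B, align 2] → 4
@4: d [4B, align 4] → 8
@8: g [2B, align 2] → 10
@10: f [2B, align 2] → 12
@12: c [2B, align 2] → 14
+2 tail pad (align 4)
size 16, align 4
data bytes 14, size 16 → padding 2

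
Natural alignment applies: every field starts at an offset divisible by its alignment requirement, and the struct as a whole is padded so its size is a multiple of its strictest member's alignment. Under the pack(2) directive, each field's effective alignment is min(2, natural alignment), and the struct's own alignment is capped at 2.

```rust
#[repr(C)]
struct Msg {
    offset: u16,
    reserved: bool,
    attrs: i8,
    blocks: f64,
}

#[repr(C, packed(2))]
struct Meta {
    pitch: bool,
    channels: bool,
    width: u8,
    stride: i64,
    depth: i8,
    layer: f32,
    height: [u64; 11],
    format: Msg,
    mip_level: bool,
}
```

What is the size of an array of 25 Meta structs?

Msg: offset at 0 (size 2, align 2) → ends 2; reserved at 2 (size 1, align 1) → ends 3; attrs at 3 (size 1, align 1) → ends 4; pad 4 to align 8 for blocks; blocks at 8 (size 8, align 8) → ends 16; total 16 bytes, alignment 8
pitch at 0 (size 1, align 1) → ends 1
channels at 1 (size 1, align 1) → ends 2
width at 2 (size 1, align 1) → ends 3
pad 1 to align 2 for stride
stride at 4 (size 8, align 2) → ends 12
depth at 12 (size 1, align 1) → ends 13
pad 1 to align 2 for layer
layer at 14 (size 4, align 2) → ends 18
height at 18 (size 88, align 2) → ends 106
format at 106 (size 16, align 2) → ends 122
mip_level at 122 (size 1, align 1) → ends 123
tail pad 1 to reach multiple of 2
total 124 bytes, alignment 2
array of 25: 25 × 124 = 3100

3100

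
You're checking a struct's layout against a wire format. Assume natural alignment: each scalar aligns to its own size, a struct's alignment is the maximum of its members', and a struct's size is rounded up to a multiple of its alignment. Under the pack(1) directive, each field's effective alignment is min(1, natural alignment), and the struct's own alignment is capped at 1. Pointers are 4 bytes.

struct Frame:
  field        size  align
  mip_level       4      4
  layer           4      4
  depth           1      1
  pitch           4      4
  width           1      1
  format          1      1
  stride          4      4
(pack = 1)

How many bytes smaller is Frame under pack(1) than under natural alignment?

natural layout:
  @0: mip_level [4B, align 4] → 4
  @4: layer [4B, align 4] → 8
  @8: depth [1B, align 1] → 9
  +3 pad (align 4)
  @12: pitch [4B, align 4] → 16
  @16: width [1B, align 1] → 17
  @17: format [1B, align 1] → 18
  +2 pad (align 4)
  @20: stride [4B, align 4] → 24
  size 24, align 4
packed(1) layout:
  @0: mip_level [4B, align 1] → 4
  @4: layer [4B, align 1] → 8
  @8: depth [1B, align 1] → 9
  @9: pitch [4B, align 1] → 13
  @13: width [1B, align 1] → 14
  @14: format [1B, align 1] → 15
  @15: stride [4B, align 1] → 19
  size 19, align 1
24 − 19 = 5

5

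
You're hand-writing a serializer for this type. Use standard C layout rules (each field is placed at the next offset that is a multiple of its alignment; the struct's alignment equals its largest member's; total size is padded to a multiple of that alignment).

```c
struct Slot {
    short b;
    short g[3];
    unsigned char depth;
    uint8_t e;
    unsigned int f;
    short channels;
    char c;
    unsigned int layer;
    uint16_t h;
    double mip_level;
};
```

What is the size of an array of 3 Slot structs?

120

@0: b [2B, align 2] → 2
@2: g [6B, align 2] → 8
@8: depth [1B, align 1] → 9
@9: e [1B, align 1] → 10
+2 pad (align 4)
@12: f [4B, align 4] → 16
@16: channels [2B, align 2] → 18
@18: c [1B, align 1] → 19
+1 pad (align 4)
@20: layer [4B, align 4] → 24
@24: h [2B, align 2] → 26
+6 pad (align 8)
@32: mip_level [8B, align 8] → 40
size 40, align 8
array of 3: 3 × 40 = 120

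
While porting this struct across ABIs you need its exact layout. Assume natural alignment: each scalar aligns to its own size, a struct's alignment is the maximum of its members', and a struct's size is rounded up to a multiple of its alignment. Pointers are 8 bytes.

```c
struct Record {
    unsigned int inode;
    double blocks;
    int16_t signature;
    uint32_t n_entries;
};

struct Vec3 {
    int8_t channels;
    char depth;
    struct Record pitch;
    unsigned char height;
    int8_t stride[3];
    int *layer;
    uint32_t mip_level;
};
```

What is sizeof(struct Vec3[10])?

560

Record: 0..4  inode  (4B, 4-aligned); 4..8  -- padding (4B); 8..16  blocks  (8B, 8-aligned); 16..18  signature  (2B, 2-aligned); 18..20  -- padding (2B); 20..24  n_entries  (4B, 4-aligned); sizeof = 24, alignof = 8
0..1  channels  (1B, 1-aligned)
1..2  depth  (1B, 1-aligned)
2..8  -- padding (6B)
8..32  pitch  (24B, 8-aligned)
32..33  height  (1B, 1-aligned)
33..36  stride  (3B, 1-aligned)
36..40  -- padding (4B)
40..48  layer  (8B, 8-aligned)
48..52  mip_level  (4B, 4-aligned)
52..56  -- tail padding (4B)
sizeof = 56, alignof = 8
array of 10: 10 × 56 = 560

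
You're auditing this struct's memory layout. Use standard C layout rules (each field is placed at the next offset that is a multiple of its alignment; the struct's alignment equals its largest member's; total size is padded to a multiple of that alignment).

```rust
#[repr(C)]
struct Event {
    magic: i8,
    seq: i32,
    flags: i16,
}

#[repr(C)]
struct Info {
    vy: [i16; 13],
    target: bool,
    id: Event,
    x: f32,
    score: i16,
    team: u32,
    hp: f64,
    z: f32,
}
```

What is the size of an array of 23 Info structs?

1656

Event: @0: magic [1B, align 1] → 1; +3 pad (align 4); @4: seq [4B, align 4] → 8; @8: flags [2B, align 2] → 10; +2 tail pad (align 4); size 12, align 4
@0: vy [26B, align 2] → 26
@26: target [1B, align 1] → 27
+1 pad (align 4)
@28: id [12B, align 4] → 40
@40: x [4B, align 4] → 44
@44: score [2B, align 2] → 46
+2 pad (align 4)
@48: team [4B, align 4] → 52
+4 pad (align 8)
@56: hp [8B, align 8] → 64
@64: z [4B, align 4] → 68
+4 tail pad (align 8)
size 72, align 8
array of 23: 23 × 72 = 1656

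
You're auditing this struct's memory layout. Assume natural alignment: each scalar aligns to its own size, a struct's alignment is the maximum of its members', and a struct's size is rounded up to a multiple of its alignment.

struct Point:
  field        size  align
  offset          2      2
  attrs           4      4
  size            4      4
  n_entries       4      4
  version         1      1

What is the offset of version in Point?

0..2  offset  (2B, 2-aligned)
2..4  -- padding (2B)
4..8  attrs  (4B, 4-aligned)
8..12  size  (4B, 4-aligned)
12..16  n_entries  (4B, 4-aligned)
16..17  version  (1B, 1-aligned)

16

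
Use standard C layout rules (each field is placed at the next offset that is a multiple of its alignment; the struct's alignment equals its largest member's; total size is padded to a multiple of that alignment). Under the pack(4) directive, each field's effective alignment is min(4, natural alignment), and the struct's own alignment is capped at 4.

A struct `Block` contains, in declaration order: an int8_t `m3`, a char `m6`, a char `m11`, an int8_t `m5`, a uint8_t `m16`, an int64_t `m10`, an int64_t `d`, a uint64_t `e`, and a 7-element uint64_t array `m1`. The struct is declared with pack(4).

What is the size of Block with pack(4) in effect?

88

@0: m3 [1B, align 1] → 1
@1: m6 [1B, align 1] → 2
@2: m11 [1B, align 1] → 3
@3: m5 [1B, align 1] → 4
@4: m16 [1B, align 1] → 5
+3 pad (align 4)
@8: m10 [8B, align 4] → 16
@16: d [8B, align 4] → 24
@24: e [8B, align 4] → 32
@32: m1 [56B, align 4] → 88
size 88, align 4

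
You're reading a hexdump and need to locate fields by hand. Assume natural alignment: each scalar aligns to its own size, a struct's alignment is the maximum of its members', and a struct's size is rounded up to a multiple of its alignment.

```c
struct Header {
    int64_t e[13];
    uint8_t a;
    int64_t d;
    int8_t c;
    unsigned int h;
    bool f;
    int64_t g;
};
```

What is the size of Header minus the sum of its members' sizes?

0..104  e  (104B, 8-aligned)
104..105  a  (1B, 1-aligned)
105..112  -- padding (7B)
112..120  d  (8B, 8-aligned)
120..121  c  (1B, 1-aligned)
121..124  -- padding (3B)
124..128  h  (4B, 4-aligned)
128..129  f  (1B, 1-aligned)
129..136  -- padding (7B)
136..144  g  (8B, 8-aligned)
sizeof = 144, alignof = 8
data bytes 127, size 144 → padding 17

17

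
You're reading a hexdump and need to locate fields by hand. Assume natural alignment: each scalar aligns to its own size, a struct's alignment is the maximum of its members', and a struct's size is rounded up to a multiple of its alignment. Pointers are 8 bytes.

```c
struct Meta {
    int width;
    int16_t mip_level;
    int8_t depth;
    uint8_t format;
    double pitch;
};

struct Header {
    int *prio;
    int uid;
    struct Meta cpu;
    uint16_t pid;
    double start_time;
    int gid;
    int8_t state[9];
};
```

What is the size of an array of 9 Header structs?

Meta: width at 0 (size 4, align 4) → ends 4; mip_level at 4 (size 2, align 2) → ends 6; depth at 6 (size 1, align 1) → ends 7; format at 7 (size 1, align 1) → ends 8; pitch at 8 (size 8, align 8) → ends 16; total 16 bytes, alignment 8
prio at 0 (size 8, align 8) → ends 8
uid at 8 (size 4, align 4) → ends 12
pad 4 to align 8 for cpu
cpu at 16 (size 16, align 8) → ends 32
pid at 32 (size 2, align 2) → ends 34
pad 6 to align 8 for start_time
start_time at 40 (size 8, align 8) → ends 48
gid at 48 (size 4, align 4) → ends 52
state at 52 (size 9, align 1) → ends 61
tail pad 3 to reach multiple of 8
total 64 bytes, alignment 8
array of 9: 9 × 64 = 576

576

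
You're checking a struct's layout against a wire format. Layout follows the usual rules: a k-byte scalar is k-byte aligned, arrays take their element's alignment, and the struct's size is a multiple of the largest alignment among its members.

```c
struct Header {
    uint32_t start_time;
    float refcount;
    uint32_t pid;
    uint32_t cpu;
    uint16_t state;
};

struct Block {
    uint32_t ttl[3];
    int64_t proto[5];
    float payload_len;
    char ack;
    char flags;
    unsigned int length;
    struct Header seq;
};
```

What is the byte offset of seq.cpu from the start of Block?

80

Header: 0..4  start_time  (4B, 4-aligned); 4..8  refcount  (4B, 4-aligned); 8..12  pid  (4B, 4-aligned); 12..16  cpu  (4B, 4-aligned); 16..18  state  (2B, 2-aligned); 18..20  -- tail padding (2B); sizeof = 20, alignof = 4
0..12  ttl  (12B, 4-aligned)
12..16  -- padding (4B)
16..56  proto  (40B, 8-aligned)
56..60  payload_len  (4B, 4-aligned)
60..61  ack  (1B, 1-aligned)
61..62  flags  (1B, 1-aligned)
62..64  -- padding (2B)
64..68  length  (4B, 4-aligned)
68..88  seq  (20B, 4-aligned)
within Header: cpu at 12
68 + 12 = 80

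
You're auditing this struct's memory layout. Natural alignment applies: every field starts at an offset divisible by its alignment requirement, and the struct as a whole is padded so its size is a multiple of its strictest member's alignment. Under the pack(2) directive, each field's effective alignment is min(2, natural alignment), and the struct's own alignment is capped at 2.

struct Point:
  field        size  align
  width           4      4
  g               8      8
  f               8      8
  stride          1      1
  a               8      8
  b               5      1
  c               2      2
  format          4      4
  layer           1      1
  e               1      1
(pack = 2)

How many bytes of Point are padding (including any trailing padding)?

width at 0 (size 4, align 2) → ends 4
g at 4 (size 8, align 2) → ends 12
f at 12 (size 8, align 2) → ends 20
stride at 20 (size 1, align 1) → ends 21
pad 1 to align 2 for a
a at 22 (size 8, align 2) → ends 30
b at 30 (size 5, align 1) → ends 35
pad 1 to align 2 for c
c at 36 (size 2, align 2) → ends 38
format at 38 (size 4, align 2) → ends 42
layer at 42 (size 1, align 1) → ends 43
e at 43 (size 1, align 1) → ends 44
total 44 bytes, alignment 2
data bytes 42, size 44 → padding 2

2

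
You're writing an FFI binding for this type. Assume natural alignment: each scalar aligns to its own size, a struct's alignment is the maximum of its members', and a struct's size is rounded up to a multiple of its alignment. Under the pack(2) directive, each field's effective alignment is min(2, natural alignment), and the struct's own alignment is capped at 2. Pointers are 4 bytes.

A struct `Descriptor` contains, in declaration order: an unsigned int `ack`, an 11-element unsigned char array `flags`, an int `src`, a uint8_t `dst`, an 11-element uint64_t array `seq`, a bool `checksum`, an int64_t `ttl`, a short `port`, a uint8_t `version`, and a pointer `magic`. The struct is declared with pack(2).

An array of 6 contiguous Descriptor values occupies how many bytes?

768

0..4  ack  (4B, 2-aligned)
4..15  flags  (11B, 1-aligned)
15..16  -- padding (1B)
16..20  src  (4B, 2-aligned)
20..21  dst  (1B, 1-aligned)
21..22  -- padding (1B)
22..110  seq  (88B, 2-aligned)
110..111  checksum  (1B, 1-aligned)
111..112  -- padding (1B)
112..120  ttl  (8B, 2-aligned)
120..122  port  (2B, 2-aligned)
122..123  version  (1B, 1-aligned)
123..124  -- padding (1B)
124..128  magic  (4B, 2-aligned)
sizeof = 128, alignof = 2
array of 6: 6 × 128 = 768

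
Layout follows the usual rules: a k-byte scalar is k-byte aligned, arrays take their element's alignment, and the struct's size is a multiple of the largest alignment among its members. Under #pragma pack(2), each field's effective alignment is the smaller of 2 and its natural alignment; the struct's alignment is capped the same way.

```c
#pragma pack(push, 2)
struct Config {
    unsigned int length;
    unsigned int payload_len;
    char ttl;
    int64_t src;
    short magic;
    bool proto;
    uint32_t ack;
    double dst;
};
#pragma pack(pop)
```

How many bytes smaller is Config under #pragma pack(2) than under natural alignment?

natural layout:
  0..4  length  (4B, 4-aligned)
  4..8  payload_len  (4B, 4-aligned)
  8..9  ttl  (1B, 1-aligned)
  9..16  -- padding (7B)
  16..24  src  (8B, 8-aligned)
  24..26  magic  (2B, 2-aligned)
  26..27  proto  (1B, 1-aligned)
  27..28  -- padding (1B)
  28..32  ack  (4B, 4-aligned)
  32..40  dst  (8B, 8-aligned)
  sizeof = 40, alignof = 8
packed(2) layout:
  0..4  length  (4B, 2-aligned)
  4..8  payload_len  (4B, 2-aligned)
  8..9  ttl  (1B, 1-aligned)
  9..10  -- padding (1B)
  10..18  src  (8B, 2-aligned)
  18..20  magic  (2B, 2-aligned)
  20..21  proto  (1B, 1-aligned)
  21..22  -- padding (1B)
  22..26  ack  (4B, 2-aligned)
  26..34  dst  (8B, 2-aligned)
  sizeof = 34, alignof = 2
40 − 34 = 6

6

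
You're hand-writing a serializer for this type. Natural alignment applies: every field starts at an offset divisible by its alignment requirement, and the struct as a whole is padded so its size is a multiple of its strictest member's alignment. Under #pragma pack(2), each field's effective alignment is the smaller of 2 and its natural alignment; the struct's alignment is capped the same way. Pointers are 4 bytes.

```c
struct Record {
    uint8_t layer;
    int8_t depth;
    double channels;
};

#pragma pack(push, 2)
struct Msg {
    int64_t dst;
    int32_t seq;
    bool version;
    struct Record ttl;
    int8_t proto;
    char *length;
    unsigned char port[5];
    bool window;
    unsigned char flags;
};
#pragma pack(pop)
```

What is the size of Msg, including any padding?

Record: 0..1  layer  (1B, 1-aligned); 1..2  depth  (1B, 1-aligned); 2..8  -- padding (6B); 8..16  channels  (8B, 8-aligned); sizeof = 16, alignof = 8
0..8  dst  (8B, 2-aligned)
8..12  seq  (4B, 2-aligned)
12..13  version  (1B, 1-aligned)
13..14  -- padding (1B)
14..30  ttl  (16B, 2-aligned)
30..31  proto  (1B, 1-aligned)
31..32  -- padding (1B)
32..36  length  (4B, 2-aligned)
36..41  port  (5B, 1-aligned)
41..42  window  (1B, 1-aligned)
42..43  flags  (1B, 1-aligned)
43..44  -- tail padding (1B)
sizeof = 44, alignof = 2

44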